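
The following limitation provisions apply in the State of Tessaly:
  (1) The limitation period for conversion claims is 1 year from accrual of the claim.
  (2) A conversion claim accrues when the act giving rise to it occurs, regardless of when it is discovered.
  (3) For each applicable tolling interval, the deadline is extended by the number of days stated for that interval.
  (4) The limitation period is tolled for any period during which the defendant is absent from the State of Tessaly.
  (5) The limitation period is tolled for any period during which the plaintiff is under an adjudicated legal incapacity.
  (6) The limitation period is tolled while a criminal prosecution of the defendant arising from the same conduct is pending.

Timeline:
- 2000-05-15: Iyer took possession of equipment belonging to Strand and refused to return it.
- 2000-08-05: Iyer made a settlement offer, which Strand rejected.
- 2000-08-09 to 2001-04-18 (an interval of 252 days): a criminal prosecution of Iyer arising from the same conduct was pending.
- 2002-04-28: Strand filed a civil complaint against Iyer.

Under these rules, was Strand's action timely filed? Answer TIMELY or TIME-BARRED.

The claim accrued on 2000-05-15, when the wrongful act occurred.
1 year from 2000-05-15 is 2001-05-15.
The pending criminal prosecution from 2000-08-09 to 2001-04-18 tolled the period for 252 days, extending the deadline to 2002-01-22.
The other events in the timeline have no effect on the limitation period under the stated rules.
Strand filed on 2002-04-28, after the 2002-01-22 deadline, so the action is time-barred.

TIME-BARRED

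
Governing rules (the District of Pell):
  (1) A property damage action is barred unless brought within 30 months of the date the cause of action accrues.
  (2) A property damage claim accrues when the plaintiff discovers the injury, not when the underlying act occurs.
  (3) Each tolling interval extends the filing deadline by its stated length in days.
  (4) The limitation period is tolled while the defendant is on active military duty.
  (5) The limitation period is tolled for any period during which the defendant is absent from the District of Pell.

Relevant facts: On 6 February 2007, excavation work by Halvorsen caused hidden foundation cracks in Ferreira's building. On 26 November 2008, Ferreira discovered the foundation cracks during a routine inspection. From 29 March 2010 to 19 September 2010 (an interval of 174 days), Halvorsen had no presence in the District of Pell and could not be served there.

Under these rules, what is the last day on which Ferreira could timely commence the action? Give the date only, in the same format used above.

16 November 2011

Accrual is tied to discovery, so the period began on 26 November 2008 rather than on 6 February 2007 when the act occurred.
The untolled deadline — 30 months after 26 November 2008 — is 26 May 2011.
Because the defendant's absence from the jurisdiction ran from 29 March 2010 to 19 September 2010, the deadline is extended by 174 days to 16 November 2011.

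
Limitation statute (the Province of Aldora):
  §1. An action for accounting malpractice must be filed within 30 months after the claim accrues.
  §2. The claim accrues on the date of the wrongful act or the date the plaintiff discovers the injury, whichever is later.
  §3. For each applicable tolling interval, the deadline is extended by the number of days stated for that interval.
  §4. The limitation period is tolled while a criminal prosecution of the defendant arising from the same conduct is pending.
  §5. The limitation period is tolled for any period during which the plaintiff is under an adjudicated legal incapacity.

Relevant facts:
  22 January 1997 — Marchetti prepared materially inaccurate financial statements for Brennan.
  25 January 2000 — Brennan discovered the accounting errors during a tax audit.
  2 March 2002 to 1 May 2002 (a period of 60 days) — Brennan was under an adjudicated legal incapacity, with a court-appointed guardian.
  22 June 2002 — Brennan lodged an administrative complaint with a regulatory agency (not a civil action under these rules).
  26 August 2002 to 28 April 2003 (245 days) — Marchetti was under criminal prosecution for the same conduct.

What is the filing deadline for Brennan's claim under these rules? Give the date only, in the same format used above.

26 May 2003

The claim accrued on 25 January 2000 — the later of the 22 January 1997 act and the 25 January 2000 discovery.
Adding the 30 months base period to 25 January 2000 gives a deadline of 25 July 2002, before any tolling.
The period was tolled for 60 days by the plaintiff's legal incapacity (2 March 2002 to 1 May 2002), pushing the deadline to 23 September 2002.
The pending criminal prosecution from 26 August 2002 to 28 April 2003 tolled the period for 245 days, extending the deadline to 26 May 2003.
Nothing else in the chronology tolls or restarts the period.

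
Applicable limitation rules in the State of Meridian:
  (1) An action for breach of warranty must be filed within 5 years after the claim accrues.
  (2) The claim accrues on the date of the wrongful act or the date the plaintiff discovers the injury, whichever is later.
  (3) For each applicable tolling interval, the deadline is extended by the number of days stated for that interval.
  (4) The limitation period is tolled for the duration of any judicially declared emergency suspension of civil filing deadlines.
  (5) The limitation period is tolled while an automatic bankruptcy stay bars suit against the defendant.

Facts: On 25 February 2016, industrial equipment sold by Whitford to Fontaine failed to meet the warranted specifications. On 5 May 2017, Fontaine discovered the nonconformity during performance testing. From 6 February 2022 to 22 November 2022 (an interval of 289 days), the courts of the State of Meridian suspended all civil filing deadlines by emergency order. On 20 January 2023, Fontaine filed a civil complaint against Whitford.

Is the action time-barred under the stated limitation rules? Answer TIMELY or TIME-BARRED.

Because discovery on 5 May 2017 post-dates the 25 February 2016 act, accrual under the later-of rule falls on 5 May 2017.
5 years from 5 May 2017 is 5 May 2022.
The period was tolled for 289 days by the emergency suspension of filing deadlines (6 February 2022 to 22 November 2022), pushing the deadline to 18 February 2023.
The 20 January 2023 filing precedes the 18 February 2023 deadline; the claim is timely.

TIMELY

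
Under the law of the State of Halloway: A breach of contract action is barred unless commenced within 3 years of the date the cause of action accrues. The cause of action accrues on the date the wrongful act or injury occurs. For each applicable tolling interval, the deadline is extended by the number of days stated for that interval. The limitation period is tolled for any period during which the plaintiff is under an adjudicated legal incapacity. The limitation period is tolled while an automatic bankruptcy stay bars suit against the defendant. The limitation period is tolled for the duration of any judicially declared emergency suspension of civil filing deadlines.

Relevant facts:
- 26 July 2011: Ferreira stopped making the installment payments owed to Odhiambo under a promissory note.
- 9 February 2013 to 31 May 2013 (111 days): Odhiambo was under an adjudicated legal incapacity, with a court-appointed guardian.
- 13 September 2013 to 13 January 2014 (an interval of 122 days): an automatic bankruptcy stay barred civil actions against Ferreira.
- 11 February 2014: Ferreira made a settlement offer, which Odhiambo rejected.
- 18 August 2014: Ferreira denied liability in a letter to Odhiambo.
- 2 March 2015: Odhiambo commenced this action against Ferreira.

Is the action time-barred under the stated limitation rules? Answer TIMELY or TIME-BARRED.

TIMELY

The claim accrued on 26 July 2011, when the wrongful act occurred.
Adding the 3 years base period to 26 July 2011 gives a deadline of 26 July 2014, before any tolling.
The period was tolled for 111 days by the plaintiff's legal incapacity (9 February 2013 to 31 May 2013), pushing the deadline to 14 November 2014.
Because the automatic bankruptcy stay ran from 13 September 2013 to 13 January 2014, the deadline is extended by 122 days to 16 March 2015.
The other events in the timeline have no effect on the limitation period under the stated rules.
Filing on 2 March 2015 beat the 16 March 2015 deadline — the action is timely.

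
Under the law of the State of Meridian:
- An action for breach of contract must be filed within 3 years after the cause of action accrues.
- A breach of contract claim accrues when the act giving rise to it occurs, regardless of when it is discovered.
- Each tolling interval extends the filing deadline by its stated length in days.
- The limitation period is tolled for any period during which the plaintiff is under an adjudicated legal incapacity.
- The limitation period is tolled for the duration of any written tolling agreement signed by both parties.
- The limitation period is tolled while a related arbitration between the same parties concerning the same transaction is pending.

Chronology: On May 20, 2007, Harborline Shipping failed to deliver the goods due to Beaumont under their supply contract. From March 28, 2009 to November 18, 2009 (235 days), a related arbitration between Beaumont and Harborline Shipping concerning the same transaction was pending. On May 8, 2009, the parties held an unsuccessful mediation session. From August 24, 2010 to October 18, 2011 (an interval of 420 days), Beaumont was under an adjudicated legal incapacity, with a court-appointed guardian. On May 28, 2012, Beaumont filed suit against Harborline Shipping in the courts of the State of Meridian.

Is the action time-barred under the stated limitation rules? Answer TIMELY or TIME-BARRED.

The limitation period began to run on May 20, 2007.
Adding the 3 years base period to May 20, 2007 gives a deadline of May 20, 2010, before any tolling.
The period was tolled for 235 days by the pending related arbitration (March 28, 2009 to November 18, 2009), pushing the deadline to January 10, 2011.
The period was tolled for 420 days by the plaintiff's legal incapacity (August 24, 2010 to October 18, 2011), pushing the deadline to March 5, 2012.
Nothing else in the chronology tolls or restarts the period.
The May 28, 2012 filing falls after the March 5, 2012 deadline; the claim is time-barred.

TIME-BARRED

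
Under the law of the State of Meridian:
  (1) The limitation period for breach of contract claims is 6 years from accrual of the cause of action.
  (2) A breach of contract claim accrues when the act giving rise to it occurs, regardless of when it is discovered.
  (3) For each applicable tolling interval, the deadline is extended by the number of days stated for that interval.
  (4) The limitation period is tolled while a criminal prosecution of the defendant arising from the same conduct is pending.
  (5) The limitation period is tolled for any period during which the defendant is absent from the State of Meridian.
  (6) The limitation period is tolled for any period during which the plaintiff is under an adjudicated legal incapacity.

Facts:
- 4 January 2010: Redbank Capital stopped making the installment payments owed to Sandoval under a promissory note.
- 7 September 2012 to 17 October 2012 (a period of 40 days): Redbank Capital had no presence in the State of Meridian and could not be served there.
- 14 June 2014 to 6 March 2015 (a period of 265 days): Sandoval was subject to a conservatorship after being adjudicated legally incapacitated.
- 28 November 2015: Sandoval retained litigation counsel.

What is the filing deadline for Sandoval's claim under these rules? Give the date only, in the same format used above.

The claim accrued on 4 January 2010, when the wrongful act occurred.
The untolled deadline — 6 years after 4 January 2010 — is 4 January 2016.
The period was tolled for 40 days by the defendant's absence from the jurisdiction (7 September 2012 to 17 October 2012), pushing the deadline to 13 February 2016.
Because the plaintiff's legal incapacity ran from 14 June 2014 to 6 March 2015, the deadline is extended by 265 days to 4 November 2016.
None of the other events listed affects the running of the period under the stated rules.

4 November 2016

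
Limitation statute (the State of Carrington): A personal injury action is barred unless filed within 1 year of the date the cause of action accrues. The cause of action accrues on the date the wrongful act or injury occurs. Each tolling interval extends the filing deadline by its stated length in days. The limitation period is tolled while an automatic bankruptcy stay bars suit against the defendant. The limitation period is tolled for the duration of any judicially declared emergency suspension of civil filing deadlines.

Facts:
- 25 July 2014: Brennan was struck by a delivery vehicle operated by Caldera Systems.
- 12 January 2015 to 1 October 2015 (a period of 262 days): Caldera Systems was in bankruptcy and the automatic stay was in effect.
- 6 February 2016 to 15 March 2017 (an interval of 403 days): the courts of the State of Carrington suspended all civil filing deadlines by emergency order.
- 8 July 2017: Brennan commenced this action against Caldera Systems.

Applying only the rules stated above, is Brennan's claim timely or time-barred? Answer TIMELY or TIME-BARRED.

The claim accrued on 25 July 2014, when the wrongful act occurred.
The untolled deadline — 1 year after 25 July 2014 — is 25 July 2015.
Because the automatic bankruptcy stay ran from 12 January 2015 to 1 October 2015, the deadline is extended by 262 days to 12 April 2016.
The emergency suspension of filing deadlines from 6 February 2016 to 15 March 2017 tolled the period for 403 days, extending the deadline to 20 May 2017.
The 8 July 2017 filing falls after the 20 May 2017 deadline; the claim is time-barred.

TIME-BARRED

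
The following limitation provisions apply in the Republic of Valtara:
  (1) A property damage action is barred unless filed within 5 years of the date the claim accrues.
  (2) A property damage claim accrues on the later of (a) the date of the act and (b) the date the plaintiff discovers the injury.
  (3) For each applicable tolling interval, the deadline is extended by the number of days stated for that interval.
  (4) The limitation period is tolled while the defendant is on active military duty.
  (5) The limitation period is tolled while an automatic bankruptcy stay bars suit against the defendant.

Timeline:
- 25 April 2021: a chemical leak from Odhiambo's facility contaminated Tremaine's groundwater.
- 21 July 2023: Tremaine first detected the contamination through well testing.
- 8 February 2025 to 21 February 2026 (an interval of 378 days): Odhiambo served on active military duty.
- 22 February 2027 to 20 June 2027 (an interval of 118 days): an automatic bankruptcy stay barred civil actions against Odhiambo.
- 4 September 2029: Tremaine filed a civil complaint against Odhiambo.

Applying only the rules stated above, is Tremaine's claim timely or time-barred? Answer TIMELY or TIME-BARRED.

TIMELY

Taking the later of the act (25 April 2021) and discovery (21 July 2023), the claim accrued on 21 July 2023.
Adding the 5 years base period to 21 July 2023 gives a deadline of 21 July 2028, before any tolling.
Because the defendant's active military service ran from 8 February 2025 to 21 February 2026, the deadline is extended by 378 days to 3 August 2029.
The automatic bankruptcy stay from 22 February 2027 to 20 June 2027 tolled the period for 118 days, extending the deadline to 29 November 2029.
The 4 September 2029 filing precedes the 29 November 2029 deadline; the claim is timely.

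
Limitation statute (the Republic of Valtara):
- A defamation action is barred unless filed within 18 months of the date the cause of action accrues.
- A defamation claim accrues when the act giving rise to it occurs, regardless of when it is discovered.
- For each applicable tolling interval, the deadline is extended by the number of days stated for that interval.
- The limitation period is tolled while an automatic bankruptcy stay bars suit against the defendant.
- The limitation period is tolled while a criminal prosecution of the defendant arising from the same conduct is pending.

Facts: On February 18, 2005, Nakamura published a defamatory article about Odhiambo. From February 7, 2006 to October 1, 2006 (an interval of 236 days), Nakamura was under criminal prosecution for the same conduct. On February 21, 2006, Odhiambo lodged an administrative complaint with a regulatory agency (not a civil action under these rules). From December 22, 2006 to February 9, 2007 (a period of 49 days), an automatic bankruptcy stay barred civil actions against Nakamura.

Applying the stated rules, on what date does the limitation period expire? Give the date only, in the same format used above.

May 30, 2007

The limitation period began to run on February 18, 2005.
The untolled deadline — 18 months after February 18, 2005 — is August 18, 2006.
The pending criminal prosecution from February 7, 2006 to October 1, 2006 tolled the period for 236 days, extending the deadline to April 11, 2007.
The automatic bankruptcy stay from December 22, 2006 to February 9, 2007 tolled the period for 49 days, extending the deadline to May 30, 2007.
None of the other events listed affects the running of the period under the stated rules.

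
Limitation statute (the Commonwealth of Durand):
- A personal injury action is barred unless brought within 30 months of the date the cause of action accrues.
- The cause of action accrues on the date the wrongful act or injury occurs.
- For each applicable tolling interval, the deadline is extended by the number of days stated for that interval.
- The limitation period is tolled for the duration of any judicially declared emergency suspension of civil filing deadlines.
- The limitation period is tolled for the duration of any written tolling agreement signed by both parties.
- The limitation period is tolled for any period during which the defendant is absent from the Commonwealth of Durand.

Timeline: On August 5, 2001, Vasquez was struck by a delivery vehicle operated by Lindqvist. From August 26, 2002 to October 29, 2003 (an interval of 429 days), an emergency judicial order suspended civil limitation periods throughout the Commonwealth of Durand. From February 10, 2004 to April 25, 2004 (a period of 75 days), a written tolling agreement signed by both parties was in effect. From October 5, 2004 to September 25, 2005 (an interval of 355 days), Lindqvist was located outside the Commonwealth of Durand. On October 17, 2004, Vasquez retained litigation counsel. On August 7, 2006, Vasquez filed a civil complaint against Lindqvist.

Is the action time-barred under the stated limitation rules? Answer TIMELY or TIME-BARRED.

The limitation period began to run on August 5, 2001.
The untolled deadline — 30 months after August 5, 2001 — is February 5, 2004.
The period was tolled for 429 days by the emergency suspension of filing deadlines (August 26, 2002 to October 29, 2003), pushing the deadline to April 9, 2005.
The written tolling agreement from February 10, 2004 to April 25, 2004 tolled the period for 75 days, extending the deadline to June 23, 2005.
Because the defendant's absence from the jurisdiction ran from October 5, 2004 to September 25, 2005, the deadline is extended by 355 days to June 13, 2006.
None of the other events listed affects the running of the period under the stated rules.
Filing on August 7, 2006 missed the June 13, 2006 deadline — the action is time-barred.

TIME-BARRED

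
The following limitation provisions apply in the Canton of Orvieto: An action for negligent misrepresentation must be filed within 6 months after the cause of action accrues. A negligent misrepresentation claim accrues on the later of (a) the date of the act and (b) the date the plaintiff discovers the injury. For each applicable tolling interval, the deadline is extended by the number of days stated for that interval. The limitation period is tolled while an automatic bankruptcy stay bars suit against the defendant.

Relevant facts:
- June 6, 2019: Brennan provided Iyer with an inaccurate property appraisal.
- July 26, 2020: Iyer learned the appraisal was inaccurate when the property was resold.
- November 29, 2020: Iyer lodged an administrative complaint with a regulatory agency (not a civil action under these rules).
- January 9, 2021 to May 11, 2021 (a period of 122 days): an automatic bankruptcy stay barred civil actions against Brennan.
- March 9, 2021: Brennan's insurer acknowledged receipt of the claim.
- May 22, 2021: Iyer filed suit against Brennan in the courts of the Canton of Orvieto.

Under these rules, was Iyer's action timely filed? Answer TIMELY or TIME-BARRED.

Because discovery on July 26, 2020 post-dates the June 6, 2019 act, accrual under the later-of rule falls on July 26, 2020.
Adding the 6 months base period to July 26, 2020 gives a deadline of January 26, 2021, before any tolling.
The automatic bankruptcy stay from January 9, 2021 to May 11, 2021 tolled the period for 122 days, extending the deadline to May 28, 2021.
Nothing else in the chronology tolls or restarts the period.
The May 22, 2021 filing precedes the May 28, 2021 deadline; the claim is timely.

TIMELY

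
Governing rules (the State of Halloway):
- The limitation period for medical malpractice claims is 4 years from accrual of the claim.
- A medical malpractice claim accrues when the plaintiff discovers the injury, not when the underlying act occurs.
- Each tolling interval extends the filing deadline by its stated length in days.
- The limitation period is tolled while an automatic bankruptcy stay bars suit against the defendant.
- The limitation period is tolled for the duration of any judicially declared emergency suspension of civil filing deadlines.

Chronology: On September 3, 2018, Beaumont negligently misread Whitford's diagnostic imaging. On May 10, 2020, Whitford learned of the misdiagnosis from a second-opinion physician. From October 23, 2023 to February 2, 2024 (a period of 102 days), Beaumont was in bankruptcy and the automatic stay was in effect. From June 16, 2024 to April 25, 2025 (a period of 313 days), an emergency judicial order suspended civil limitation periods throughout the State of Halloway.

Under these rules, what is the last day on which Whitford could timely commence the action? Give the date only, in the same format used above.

Accrual is tied to discovery, so the period began on May 10, 2020 rather than on September 3, 2018 when the act occurred.
The untolled deadline — 4 years after May 10, 2020 — is May 10, 2024.
Because the automatic bankruptcy stay ran from October 23, 2023 to February 2, 2024, the deadline is extended by 102 days to August 20, 2024.
The period was tolled for 313 days by the emergency suspension of filing deadlines (June 16, 2024 to April 25, 2025), pushing the deadline to June 29, 2025.

June 29, 2025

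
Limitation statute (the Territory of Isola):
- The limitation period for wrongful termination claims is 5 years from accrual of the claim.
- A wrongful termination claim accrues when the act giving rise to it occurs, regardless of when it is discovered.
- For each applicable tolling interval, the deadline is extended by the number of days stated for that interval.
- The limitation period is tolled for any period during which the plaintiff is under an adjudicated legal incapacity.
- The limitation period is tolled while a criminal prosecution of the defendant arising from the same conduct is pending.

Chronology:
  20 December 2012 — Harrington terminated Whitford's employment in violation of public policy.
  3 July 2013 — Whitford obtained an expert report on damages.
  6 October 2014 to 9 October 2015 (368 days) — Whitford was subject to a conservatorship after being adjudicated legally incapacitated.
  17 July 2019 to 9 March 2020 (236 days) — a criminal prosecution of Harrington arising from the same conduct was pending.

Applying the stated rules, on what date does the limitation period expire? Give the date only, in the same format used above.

The limitation period began to run on 20 December 2012.
5 years from 20 December 2012 is 20 December 2017.
The period was tolled for 368 days by the plaintiff's legal incapacity (6 October 2014 to 9 October 2015), pushing the deadline to 23 December 2018.
By the time the pending criminal prosecution began on 17 July 2019, the limitation period had already expired on 23 December 2018; that interval cannot revive it.
The other events in the timeline have no effect on the limitation period under the stated rules.

23 December 2018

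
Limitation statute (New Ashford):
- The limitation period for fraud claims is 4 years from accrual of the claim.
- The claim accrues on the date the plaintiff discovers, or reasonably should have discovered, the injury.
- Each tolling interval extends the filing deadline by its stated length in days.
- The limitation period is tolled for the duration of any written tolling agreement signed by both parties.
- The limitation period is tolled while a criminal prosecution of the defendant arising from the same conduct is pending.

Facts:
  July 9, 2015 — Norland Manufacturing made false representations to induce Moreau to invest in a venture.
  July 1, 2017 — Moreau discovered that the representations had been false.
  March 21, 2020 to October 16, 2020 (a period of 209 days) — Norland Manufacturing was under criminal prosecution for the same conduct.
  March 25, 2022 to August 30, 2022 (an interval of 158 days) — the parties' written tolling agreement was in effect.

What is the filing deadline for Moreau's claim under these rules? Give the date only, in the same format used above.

Under the discovery rule, the claim accrued on July 1, 2017, when Moreau discovered the injury — not on the July 9, 2015 date of the underlying act.
4 years from July 1, 2017 is July 1, 2021.
Because the pending criminal prosecution ran from March 21, 2020 to October 16, 2020, the deadline is extended by 209 days to January 26, 2022.
The written tolling agreement starting March 25, 2022 came too late — the period had run on January 26, 2022 — and so does not extend the deadline.

January 26, 2022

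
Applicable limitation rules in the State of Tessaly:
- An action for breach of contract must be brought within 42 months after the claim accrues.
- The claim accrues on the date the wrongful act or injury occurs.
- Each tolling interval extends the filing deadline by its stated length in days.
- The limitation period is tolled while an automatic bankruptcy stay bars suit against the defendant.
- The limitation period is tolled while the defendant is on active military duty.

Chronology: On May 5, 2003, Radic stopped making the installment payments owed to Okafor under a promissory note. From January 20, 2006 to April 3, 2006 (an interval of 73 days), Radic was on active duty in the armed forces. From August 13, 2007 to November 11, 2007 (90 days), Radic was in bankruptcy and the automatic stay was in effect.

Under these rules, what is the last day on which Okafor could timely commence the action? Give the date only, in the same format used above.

January 17, 2007

The limitation period began to run on May 5, 2003.
The untolled deadline — 42 months after May 5, 2003 — is November 5, 2006.
The period was tolled for 73 days by the defendant's active military service (January 20, 2006 to April 3, 2006), pushing the deadline to January 17, 2007.
By the time the automatic bankruptcy stay began on August 13, 2007, the limitation period had already expired on January 17, 2007; that interval cannot revive it.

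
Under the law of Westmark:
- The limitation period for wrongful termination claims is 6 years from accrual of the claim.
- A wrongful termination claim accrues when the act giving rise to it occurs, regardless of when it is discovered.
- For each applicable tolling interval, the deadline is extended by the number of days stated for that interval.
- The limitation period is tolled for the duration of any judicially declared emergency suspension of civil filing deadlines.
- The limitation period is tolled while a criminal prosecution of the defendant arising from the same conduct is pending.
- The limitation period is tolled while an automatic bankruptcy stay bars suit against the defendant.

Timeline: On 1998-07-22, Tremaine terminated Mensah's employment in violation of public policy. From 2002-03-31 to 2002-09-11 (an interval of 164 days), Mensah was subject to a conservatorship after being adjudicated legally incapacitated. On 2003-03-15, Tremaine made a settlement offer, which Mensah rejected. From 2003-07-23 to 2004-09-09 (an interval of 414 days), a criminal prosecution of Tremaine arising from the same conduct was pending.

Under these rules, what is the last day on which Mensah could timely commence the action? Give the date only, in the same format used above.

2005-09-09

The claim accrued on 1998-07-22, the date of the act.
Adding the 6 years base period to 1998-07-22 gives a deadline of 2004-07-22, before any tolling.
The period was tolled for 414 days by the pending criminal prosecution (2003-07-23 to 2004-09-09), pushing the deadline to 2005-09-09.
Although the plaintiff's incapacity ran from 2002-03-31 to 2002-09-11, the stated rules do not make that a tolling event, so it is disregarded.
Nothing else in the chronology tolls or restarts the period.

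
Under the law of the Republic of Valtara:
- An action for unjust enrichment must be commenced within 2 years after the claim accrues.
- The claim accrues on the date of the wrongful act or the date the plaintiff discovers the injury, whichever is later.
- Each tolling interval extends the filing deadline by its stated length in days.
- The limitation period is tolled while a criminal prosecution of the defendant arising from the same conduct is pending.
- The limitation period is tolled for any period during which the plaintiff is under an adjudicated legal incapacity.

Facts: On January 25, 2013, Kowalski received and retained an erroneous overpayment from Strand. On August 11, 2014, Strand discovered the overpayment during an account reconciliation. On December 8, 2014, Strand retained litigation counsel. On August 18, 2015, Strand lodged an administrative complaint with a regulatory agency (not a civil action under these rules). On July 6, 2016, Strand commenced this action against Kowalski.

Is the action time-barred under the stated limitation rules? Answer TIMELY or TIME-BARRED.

TIMELY

Because discovery on August 11, 2014 post-dates the January 25, 2013 act, accrual under the later-of rule falls on August 11, 2014.
Adding the 2 years base period to August 11, 2014 gives a deadline of August 11, 2016, before any tolling.
None of the other events listed affects the running of the period under the stated rules.
Strand filed on July 6, 2016, before the August 11, 2016 deadline, so the action is timely.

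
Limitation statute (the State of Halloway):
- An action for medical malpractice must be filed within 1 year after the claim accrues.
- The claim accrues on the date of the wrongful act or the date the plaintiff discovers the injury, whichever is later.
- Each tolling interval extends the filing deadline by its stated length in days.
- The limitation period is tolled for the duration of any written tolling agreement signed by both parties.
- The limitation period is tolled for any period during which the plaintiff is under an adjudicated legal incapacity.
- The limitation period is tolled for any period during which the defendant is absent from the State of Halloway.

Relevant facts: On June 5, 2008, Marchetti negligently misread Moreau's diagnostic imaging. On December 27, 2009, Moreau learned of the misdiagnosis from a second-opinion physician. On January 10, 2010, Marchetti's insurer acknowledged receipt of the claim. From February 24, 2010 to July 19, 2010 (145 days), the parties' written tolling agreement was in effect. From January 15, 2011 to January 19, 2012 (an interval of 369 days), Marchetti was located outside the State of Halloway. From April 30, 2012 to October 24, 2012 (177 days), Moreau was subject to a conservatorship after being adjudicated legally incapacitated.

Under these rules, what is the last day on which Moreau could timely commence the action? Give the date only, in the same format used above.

Taking the later of the act (June 5, 2008) and discovery (December 27, 2009), the claim accrued on December 27, 2009.
Adding the 1 year base period to December 27, 2009 gives a deadline of December 27, 2010, before any tolling.
The period was tolled for 145 days by the written tolling agreement (February 24, 2010 to July 19, 2010), pushing the deadline to May 21, 2011.
The period was tolled for 369 days by the defendant's absence from the jurisdiction (January 15, 2011 to January 19, 2012), pushing the deadline to May 24, 2012.
The period was tolled for 177 days by the plaintiff's legal incapacity (April 30, 2012 to October 24, 2012), pushing the deadline to November 17, 2012.
The other events in the timeline have no effect on the limitation period under the stated rules.

November 17, 2012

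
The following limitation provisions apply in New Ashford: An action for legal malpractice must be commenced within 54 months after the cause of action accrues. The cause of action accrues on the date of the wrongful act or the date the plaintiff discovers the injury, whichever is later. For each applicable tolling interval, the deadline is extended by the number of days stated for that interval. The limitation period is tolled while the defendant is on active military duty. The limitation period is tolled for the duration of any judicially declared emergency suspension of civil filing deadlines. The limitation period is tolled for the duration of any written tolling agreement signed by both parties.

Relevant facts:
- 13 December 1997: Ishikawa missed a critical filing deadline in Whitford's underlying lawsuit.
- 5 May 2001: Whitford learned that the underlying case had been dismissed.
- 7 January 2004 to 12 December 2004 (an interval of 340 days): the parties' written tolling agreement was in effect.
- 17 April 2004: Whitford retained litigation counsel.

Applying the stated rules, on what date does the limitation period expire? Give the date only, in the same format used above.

11 October 2006

Because discovery on 5 May 2001 post-dates the 13 December 1997 act, accrual under the later-of rule falls on 5 May 2001.
54 months from 5 May 2001 is 5 November 2005.
The period was tolled for 340 days by the written tolling agreement (7 January 2004 to 12 December 2004), pushing the deadline to 11 October 2006.
None of the other events listed affects the running of the period under the stated rules.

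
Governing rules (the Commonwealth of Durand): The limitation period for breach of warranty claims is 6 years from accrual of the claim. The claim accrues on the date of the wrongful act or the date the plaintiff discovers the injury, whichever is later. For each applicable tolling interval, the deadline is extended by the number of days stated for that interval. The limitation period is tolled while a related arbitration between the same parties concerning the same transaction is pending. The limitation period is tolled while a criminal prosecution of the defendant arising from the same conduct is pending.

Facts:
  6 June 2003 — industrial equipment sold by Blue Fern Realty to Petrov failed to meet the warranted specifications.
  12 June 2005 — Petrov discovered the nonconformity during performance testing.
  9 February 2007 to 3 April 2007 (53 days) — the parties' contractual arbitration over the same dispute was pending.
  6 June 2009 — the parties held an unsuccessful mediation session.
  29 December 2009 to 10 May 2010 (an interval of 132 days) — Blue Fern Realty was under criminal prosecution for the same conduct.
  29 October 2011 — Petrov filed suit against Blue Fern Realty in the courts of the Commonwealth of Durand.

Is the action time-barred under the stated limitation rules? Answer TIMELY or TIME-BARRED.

TIMELY

Because discovery on 12 June 2005 post-dates the 6 June 2003 act, accrual under the later-of rule falls on 12 June 2005.
6 years from 12 June 2005 is 12 June 2011.
The pending related arbitration from 9 February 2007 to 3 April 2007 tolled the period for 53 days, extending the deadline to 4 August 2011.
The period was tolled for 132 days by the pending criminal prosecution (29 December 2009 to 10 May 2010), pushing the deadline to 14 December 2011.
None of the other events listed affects the running of the period under the stated rules.
The 29 October 2011 filing precedes the 14 December 2011 deadline; the claim is timely.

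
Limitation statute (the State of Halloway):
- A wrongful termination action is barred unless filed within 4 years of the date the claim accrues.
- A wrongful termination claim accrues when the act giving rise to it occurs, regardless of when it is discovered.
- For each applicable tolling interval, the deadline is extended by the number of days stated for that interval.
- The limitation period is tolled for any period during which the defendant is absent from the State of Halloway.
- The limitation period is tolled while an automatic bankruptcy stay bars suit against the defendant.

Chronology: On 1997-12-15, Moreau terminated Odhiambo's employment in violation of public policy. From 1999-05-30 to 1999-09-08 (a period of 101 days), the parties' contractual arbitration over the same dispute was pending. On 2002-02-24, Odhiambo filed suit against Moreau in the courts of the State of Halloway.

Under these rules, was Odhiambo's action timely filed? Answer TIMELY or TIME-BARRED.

TIME-BARRED

The limitation period began to run on 1997-12-15.
4 years from 1997-12-15 is 2001-12-15.
The pending related arbitration from 1999-05-30 to 1999-09-08 does not toll the period, because no stated rule makes a pending arbitration a tolling event.
The 2002-02-24 filing falls after the 2001-12-15 deadline; the claim is time-barred.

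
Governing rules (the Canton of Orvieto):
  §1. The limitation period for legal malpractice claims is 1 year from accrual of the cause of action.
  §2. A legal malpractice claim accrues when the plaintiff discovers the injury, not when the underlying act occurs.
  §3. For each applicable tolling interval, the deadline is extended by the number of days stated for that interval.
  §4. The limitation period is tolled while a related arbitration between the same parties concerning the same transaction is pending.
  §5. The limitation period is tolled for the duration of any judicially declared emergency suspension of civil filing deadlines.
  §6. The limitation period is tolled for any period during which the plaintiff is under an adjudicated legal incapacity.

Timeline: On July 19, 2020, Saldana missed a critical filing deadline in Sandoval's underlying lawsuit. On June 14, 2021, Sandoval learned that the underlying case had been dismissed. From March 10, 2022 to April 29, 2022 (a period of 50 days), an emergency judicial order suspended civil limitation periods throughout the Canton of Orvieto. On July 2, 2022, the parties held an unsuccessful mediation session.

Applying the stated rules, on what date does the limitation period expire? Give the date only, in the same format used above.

August 3, 2022

Accrual is tied to discovery, so the period began on June 14, 2021 rather than on July 19, 2020 when the act occurred.
Adding the 1 year base period to June 14, 2021 gives a deadline of June 14, 2022, before any tolling.
Because the emergency suspension of filing deadlines ran from March 10, 2022 to April 29, 2022, the deadline is extended by 50 days to August 3, 2022.
None of the other events listed affects the running of the period under the stated rules.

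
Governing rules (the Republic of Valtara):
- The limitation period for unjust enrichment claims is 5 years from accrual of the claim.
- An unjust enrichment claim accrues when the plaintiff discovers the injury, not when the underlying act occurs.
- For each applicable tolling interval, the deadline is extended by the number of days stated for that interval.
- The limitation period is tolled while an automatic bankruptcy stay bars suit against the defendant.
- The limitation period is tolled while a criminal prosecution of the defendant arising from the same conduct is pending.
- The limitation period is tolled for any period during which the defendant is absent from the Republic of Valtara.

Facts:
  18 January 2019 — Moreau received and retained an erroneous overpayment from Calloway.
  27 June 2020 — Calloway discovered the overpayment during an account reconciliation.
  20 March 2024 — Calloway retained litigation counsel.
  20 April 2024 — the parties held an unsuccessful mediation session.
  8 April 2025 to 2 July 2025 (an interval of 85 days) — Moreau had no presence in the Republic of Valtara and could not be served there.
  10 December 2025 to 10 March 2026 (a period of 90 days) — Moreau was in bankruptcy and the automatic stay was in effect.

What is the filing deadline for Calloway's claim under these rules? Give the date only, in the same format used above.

20 September 2025

The claim did not accrue until Calloway discovered the injury on 27 June 2020; the 18 January 2019 act date does not start the clock under the stated rule.
5 years from 27 June 2020 is 27 June 2025.
Because the defendant's absence from the jurisdiction ran from 8 April 2025 to 2 July 2025, the deadline is extended by 85 days to 20 September 2025.
The automatic bankruptcy stay starting 10 December 2025 came too late — the period had run on 20 September 2025 — and so does not extend the deadline.
The other events in the timeline have no effect on the limitation period under the stated rules.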